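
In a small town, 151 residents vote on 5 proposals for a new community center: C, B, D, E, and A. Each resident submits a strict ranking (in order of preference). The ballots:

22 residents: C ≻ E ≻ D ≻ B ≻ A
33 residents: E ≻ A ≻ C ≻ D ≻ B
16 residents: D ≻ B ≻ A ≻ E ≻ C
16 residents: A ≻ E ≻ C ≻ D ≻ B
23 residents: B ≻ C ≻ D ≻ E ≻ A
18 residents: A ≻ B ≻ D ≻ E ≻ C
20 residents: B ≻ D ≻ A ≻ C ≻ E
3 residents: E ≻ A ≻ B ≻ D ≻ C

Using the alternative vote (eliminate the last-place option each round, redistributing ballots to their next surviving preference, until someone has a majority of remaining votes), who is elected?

B

Round 1: C 22, B 43, D 16, E 36, A 34. Eliminate D.
Round 2: C 22, B 59, E 36, A 34. Eliminate C.
Round 3: B 59, E 58, A 34. Eliminate A.
Round 4: B 77, E 74. B has a majority.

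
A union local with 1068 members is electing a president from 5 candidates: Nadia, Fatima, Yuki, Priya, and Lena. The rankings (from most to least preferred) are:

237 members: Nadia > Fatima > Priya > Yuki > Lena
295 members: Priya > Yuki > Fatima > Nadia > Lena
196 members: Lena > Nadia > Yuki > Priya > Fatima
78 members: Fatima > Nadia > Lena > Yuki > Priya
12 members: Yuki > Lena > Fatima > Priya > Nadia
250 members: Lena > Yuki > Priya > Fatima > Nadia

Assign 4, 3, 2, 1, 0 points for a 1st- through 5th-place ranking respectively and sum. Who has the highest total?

Nadia: 237·4 + 295·1 + 196·3 + 78·3 + 12·0 + 250·0 = 2065
Fatima: 237·3 + 295·2 + 196·0 + 78·4 + 12·2 + 250·1 = 1887
Yuki: 237·1 + 295·3 + 196·2 + 78·1 + 12·4 + 250·3 = 2390
Priya: 237·2 + 295·4 + 196·1 + 78·0 + 12·1 + 250·2 = 2362
Lena: 237·0 + 295·0 + 196·4 + 78·2 + 12·3 + 250·4 = 1976
Yuki has the highest Borda score (2390).

Yuki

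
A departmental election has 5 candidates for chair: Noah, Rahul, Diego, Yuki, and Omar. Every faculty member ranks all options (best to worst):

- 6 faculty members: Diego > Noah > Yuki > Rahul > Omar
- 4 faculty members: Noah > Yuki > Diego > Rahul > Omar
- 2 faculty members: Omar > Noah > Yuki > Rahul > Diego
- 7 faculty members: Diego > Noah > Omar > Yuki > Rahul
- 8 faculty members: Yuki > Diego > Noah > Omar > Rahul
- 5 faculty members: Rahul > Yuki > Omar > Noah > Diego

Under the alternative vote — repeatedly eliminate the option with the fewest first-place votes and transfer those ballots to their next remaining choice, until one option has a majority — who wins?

Yuki

Round 1: Noah 4, Rahul 5, Diego 13, Yuki 8, Omar 2. Eliminate Omar.
Round 2: Noah 6, Rahul 5, Diego 13, Yuki 8. Eliminate Rahul.
Round 3: Noah 6, Diego 13, Yuki 13. Eliminate Noah.
Round 4: Diego 13, Yuki 19. Yuki has a majority.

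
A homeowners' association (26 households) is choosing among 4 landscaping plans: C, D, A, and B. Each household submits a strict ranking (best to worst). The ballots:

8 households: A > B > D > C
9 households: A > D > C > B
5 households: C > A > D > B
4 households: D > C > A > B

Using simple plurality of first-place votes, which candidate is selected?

A

First-place votes: C 5, D 4, A 17, B 0.
A has the most first-place votes.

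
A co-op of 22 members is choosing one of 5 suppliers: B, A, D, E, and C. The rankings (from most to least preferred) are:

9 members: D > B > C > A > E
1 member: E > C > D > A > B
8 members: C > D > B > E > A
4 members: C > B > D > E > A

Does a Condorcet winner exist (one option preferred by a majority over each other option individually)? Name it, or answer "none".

C

C vs B: 13–9 for C.
C vs A: 22–0 for C.
C vs D: 13–9 for C.
C vs E: 21–1 for C.
C beats every other option head-to-head.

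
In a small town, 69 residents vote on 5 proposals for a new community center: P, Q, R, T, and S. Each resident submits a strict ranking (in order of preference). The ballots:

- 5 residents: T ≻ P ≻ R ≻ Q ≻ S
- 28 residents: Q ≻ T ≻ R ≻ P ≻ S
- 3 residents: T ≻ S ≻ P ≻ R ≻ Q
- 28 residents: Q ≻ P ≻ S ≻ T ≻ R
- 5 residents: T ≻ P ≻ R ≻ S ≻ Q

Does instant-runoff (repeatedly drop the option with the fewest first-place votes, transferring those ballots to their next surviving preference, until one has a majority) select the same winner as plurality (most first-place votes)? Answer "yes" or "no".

yes

Instant-runoff — R1 P 0, Q 56, R 0, T 13, S 0 (Q winner). Winner: Q.
Plurality — first-place votes: P 0, Q 56, R 0, T 13, S 0. Winner: Q.
The two methods agree.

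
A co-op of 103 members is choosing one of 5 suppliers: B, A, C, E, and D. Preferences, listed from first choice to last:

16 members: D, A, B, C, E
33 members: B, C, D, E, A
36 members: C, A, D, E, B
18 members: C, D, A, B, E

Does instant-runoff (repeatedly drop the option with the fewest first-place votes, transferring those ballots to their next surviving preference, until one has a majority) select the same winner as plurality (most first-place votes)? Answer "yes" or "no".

yes

Instant-runoff — R1 B 33, A 0, C 54, E 0, D 16 (C winner). Winner: C.
Plurality — first-place votes: B 33, A 0, C 54, E 0, D 16. Winner: C.
The two methods agree.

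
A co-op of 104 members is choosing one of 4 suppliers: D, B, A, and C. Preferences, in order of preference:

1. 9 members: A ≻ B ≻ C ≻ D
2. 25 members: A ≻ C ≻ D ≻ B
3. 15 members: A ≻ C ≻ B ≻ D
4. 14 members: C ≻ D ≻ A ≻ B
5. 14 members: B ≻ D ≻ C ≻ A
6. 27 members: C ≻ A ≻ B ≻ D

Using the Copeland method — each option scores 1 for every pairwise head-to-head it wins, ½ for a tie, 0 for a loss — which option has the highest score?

D: loses to B, A, and C → score 0.
B: beats D; loses to A and C → score 1.
A: beats D and B; loses to C → score 2.
C: beats D, B, and A → score 3.
C has the best pairwise record.

C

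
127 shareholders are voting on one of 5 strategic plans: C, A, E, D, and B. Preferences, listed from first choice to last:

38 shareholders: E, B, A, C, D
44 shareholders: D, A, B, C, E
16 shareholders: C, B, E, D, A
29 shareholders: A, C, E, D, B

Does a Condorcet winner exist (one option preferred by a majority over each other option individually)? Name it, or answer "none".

A

A vs C: 111–16 for A.
A vs E: 73–54 for A.
A vs D: 67–60 for A.
A vs B: 73–54 for A.
A beats every other option head-to-head.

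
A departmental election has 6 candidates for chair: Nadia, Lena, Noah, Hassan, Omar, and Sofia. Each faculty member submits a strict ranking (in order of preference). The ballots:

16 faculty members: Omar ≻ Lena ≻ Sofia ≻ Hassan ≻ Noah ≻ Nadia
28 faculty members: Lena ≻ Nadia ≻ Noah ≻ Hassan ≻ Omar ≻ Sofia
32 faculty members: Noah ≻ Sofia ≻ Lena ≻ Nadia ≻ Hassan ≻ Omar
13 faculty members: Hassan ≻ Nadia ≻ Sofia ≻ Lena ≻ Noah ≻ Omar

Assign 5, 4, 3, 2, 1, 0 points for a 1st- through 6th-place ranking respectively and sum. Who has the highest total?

Lena

Nadia: 16·0 + 28·4 + 32·2 + 13·4 = 228
Lena: 16·4 + 28·5 + 32·3 + 13·2 = 326
Noah: 16·1 + 28·3 + 32·5 + 13·1 = 273
Hassan: 16·2 + 28·2 + 32·1 + 13·5 = 185
Omar: 16·5 + 28·1 + 32·0 + 13·0 = 108
Sofia: 16·3 + 28·0 + 32·4 + 13·3 = 215
Lena has the highest Borda score (326).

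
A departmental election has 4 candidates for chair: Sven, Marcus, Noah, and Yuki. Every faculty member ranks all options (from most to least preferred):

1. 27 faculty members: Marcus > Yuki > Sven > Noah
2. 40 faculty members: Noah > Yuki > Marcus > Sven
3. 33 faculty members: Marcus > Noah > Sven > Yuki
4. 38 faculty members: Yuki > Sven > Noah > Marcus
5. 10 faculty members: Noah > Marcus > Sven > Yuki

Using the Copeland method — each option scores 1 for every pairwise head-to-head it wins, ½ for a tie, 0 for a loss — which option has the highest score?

Sven: loses to Marcus, Noah, and Yuki → score 0.
Marcus: beats Sven; loses to Noah and Yuki → score 1.
Noah: beats Sven, Marcus, and Yuki → score 3.
Yuki: beats Sven and Marcus; loses to Noah → score 2.
Noah has the best pairwise record.

Noah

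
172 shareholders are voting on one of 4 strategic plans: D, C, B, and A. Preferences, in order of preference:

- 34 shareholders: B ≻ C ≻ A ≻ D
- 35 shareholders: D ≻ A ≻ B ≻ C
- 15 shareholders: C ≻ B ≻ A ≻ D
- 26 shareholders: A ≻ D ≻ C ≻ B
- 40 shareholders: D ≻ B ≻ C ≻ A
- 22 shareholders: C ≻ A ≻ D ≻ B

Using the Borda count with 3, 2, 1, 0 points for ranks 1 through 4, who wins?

D

D: 34·0 + 35·3 + 15·0 + 26·2 + 40·3 + 22·1 = 299
C: 34·2 + 35·0 + 15·3 + 26·1 + 40·1 + 22·3 = 245
B: 34·3 + 35·1 + 15·2 + 26·0 + 40·2 + 22·0 = 247
A: 34·1 + 35·2 + 15·1 + 26·3 + 40·0 + 22·2 = 241
D has the highest Borda score (299).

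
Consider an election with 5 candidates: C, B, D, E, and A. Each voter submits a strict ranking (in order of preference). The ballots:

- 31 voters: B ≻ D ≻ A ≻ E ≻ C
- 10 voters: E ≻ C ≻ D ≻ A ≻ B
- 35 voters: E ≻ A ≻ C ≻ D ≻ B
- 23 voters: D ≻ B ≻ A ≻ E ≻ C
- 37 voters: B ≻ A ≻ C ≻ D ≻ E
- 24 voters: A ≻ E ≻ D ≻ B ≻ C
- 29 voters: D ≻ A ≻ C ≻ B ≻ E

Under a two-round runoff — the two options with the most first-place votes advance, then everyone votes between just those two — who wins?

D

Round 1 first-place votes: C 0, B 68, D 52, E 45, A 24.
B and D advance.
Runoff: B is preferred to D by 68 voters; D by 121.
D wins the runoff.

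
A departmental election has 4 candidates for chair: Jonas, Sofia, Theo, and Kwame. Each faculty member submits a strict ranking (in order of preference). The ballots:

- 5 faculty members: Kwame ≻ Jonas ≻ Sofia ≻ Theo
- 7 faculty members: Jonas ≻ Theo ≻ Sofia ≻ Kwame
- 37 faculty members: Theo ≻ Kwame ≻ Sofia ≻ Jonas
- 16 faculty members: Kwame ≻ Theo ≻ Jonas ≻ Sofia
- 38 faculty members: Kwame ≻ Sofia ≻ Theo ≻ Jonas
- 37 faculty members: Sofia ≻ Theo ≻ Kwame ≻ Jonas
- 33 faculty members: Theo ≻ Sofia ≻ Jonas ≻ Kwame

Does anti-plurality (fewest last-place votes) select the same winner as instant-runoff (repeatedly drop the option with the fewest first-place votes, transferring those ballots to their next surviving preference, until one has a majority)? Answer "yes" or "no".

yes

Anti-plurality — last-place votes: Jonas 112, Sofia 16, Theo 5, Kwame 40. Winner: Theo.
Instant-runoff — R1 Jonas 7, Sofia 37, Theo 70, Kwame 59 (Jonas out); R2 Sofia 37, Theo 77, Kwame 59 (Sofia out); R3 Theo 114, Kwame 59 (Theo winner). Winner: Theo.
The two methods agree.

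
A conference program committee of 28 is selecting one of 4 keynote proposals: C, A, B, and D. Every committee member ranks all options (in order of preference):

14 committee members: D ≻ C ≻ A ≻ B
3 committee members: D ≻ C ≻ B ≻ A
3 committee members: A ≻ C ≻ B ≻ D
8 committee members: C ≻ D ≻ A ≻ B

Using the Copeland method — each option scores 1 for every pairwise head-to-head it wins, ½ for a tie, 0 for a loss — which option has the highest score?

D

C: beats A and B; loses to D → score 2.
A: beats B; loses to C and D → score 1.
B: loses to C, A, and D → score 0.
D: beats C, A, and B → score 3.
D has the best pairwise record.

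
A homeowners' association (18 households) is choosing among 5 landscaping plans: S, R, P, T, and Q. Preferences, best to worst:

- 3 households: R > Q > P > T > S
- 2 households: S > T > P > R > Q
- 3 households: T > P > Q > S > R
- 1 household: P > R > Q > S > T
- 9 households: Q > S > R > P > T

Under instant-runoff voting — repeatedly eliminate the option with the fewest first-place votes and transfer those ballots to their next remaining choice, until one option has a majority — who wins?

Round 1: S 2, R 3, P 1, T 3, Q 9. Eliminate P.
Round 2: S 2, R 4, T 3, Q 9. Eliminate S.
Round 3: R 4, T 5, Q 9. Eliminate R.
Round 4: T 5, Q 13. Q has a majority.

Q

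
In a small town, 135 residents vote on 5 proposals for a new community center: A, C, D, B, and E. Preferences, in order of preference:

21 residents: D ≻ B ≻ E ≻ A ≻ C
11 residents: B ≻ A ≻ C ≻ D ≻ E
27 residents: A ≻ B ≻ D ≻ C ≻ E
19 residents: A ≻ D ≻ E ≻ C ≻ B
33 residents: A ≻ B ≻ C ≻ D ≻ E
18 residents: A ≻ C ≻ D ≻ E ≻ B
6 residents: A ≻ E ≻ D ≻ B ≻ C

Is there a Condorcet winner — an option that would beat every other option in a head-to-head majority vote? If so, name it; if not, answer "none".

A

A vs C: 135–0 for A.
A vs D: 114–21 for A.
A vs B: 103–32 for A.
A vs E: 114–21 for A.
A beats every other option head-to-head.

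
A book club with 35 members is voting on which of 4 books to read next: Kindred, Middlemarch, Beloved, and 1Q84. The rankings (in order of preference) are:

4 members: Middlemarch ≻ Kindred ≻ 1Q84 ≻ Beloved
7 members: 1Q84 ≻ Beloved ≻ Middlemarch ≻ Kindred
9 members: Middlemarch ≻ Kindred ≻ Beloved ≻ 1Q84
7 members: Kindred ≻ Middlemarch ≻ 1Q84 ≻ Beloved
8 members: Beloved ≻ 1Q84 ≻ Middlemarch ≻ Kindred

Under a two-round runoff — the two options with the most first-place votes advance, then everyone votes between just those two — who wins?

Middlemarch

Round 1 first-place votes: Kindred 7, Middlemarch 13, Beloved 8, 1Q84 7.
Middlemarch and Beloved advance.
Runoff: Middlemarch is preferred to Beloved by 20 voters; Beloved by 15.
Middlemarch wins the runoff.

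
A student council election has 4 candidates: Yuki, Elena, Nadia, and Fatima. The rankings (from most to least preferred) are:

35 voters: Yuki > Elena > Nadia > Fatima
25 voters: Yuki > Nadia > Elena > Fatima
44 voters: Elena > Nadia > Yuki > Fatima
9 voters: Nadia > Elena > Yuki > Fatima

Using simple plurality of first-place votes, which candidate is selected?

Yuki

First-place votes: Yuki 60, Elena 44, Nadia 9, Fatima 0.
Yuki has the most first-place votes.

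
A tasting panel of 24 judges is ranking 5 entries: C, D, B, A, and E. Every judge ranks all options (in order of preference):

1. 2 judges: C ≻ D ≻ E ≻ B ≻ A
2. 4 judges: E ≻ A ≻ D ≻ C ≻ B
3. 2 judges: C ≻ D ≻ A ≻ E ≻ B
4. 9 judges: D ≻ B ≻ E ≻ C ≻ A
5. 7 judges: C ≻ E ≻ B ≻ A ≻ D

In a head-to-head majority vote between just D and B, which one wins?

Voters preferring D to B: 17; preferring B to D: 7.
D wins the head-to-head.

D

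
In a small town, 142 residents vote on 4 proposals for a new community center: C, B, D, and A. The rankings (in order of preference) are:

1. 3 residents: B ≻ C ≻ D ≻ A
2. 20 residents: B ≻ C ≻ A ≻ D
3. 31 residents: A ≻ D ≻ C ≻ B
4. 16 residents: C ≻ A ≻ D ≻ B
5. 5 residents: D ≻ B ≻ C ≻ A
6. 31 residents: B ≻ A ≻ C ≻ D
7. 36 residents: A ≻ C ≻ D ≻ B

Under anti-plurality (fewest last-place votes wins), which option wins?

C

Last-place votes: C 0, B 83, D 51, A 8.
C is ranked last by the fewest voters, so C wins.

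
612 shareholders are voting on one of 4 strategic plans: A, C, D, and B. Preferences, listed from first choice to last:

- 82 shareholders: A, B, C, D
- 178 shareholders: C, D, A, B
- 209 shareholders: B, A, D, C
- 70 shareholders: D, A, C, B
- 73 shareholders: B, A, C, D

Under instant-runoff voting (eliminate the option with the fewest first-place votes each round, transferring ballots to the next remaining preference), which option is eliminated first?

D

Round 1: A 82, C 178, D 70, B 282. Eliminate D.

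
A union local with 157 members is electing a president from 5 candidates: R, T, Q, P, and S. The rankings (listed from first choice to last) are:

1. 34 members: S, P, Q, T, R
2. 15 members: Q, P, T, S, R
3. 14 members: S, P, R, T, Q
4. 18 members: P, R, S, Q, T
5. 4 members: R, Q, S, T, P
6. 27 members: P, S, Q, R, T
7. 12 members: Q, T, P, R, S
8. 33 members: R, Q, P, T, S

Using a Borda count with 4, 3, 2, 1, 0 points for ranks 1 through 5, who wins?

R: 34·0 + 15·0 + 14·2 + 18·3 + 4·4 + 27·1 + 12·1 + 33·4 = 269
T: 34·1 + 15·2 + 14·1 + 18·0 + 4·1 + 27·0 + 12·3 + 33·1 = 151
Q: 34·2 + 15·4 + 14·0 + 18·1 + 4·3 + 27·2 + 12·4 + 33·3 = 359
P: 34·3 + 15·3 + 14·3 + 18·4 + 4·0 + 27·4 + 12·2 + 33·2 = 459
S: 34·4 + 15·1 + 14·4 + 18·2 + 4·2 + 27·3 + 12·0 + 33·0 = 332
P has the highest Borda score (459).

P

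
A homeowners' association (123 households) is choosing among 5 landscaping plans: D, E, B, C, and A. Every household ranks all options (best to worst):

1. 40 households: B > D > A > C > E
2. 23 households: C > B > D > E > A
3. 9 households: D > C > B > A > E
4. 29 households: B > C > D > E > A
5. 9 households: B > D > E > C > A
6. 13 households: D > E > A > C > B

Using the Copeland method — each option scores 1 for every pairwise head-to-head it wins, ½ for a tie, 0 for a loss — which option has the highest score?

B

D: beats E, C, and A; loses to B → score 3.
E: beats A; loses to D, B, and C → score 1.
B: beats D, E, C, and A → score 4.
C: beats E and A; loses to D and B → score 2.
A: loses to D, E, B, and C → score 0.
B has the best pairwise record.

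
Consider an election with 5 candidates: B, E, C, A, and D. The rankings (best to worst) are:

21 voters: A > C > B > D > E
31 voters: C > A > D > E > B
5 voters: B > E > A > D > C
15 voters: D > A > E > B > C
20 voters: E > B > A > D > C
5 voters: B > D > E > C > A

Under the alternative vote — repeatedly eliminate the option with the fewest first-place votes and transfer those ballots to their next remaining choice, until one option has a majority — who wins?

Round 1: B 10, E 20, C 31, A 21, D 15. Eliminate B.
Round 2: E 25, C 31, A 21, D 20. Eliminate D.
Round 3: E 30, C 31, A 36. Eliminate E.
Round 4: C 36, A 61. A has a majority.

A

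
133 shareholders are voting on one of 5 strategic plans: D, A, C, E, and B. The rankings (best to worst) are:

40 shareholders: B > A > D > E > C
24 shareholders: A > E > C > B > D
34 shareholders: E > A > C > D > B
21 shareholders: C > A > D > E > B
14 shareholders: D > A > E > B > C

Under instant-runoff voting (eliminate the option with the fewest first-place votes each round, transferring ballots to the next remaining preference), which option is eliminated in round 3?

E

Round 1: D 14, A 24, C 21, E 34, B 40. Eliminate D.
Round 2: A 38, C 21, E 34, B 40. Eliminate C.
Round 3: A 59, E 34, B 40. Eliminate E.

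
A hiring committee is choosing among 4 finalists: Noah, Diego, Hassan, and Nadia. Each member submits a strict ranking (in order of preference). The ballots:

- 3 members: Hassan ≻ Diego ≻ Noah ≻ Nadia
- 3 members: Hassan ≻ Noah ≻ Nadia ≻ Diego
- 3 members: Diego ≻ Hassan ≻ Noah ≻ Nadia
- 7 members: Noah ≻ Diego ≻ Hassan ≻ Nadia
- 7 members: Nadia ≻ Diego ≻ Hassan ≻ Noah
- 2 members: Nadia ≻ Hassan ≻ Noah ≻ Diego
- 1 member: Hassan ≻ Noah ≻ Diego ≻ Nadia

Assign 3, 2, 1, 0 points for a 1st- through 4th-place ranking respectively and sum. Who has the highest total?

Hassan

Noah: 3·1 + 3·2 + 3·1 + 7·3 + 7·0 + 2·1 + 1·2 = 37
Diego: 3·2 + 3·0 + 3·3 + 7·2 + 7·2 + 2·0 + 1·1 = 44
Hassan: 3·3 + 3·3 + 3·2 + 7·1 + 7·1 + 2·2 + 1·3 = 45
Nadia: 3·0 + 3·1 + 3·0 + 7·0 + 7·3 + 2·3 + 1·0 = 30
Hassan has the highest Borda score (45).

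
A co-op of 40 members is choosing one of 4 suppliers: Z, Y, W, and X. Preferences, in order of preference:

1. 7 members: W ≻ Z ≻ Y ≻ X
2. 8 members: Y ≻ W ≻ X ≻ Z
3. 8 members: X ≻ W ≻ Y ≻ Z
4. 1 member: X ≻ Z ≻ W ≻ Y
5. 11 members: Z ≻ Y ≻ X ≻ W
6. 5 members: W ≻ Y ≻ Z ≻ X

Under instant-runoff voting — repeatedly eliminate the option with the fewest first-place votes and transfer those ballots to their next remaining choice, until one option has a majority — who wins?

Round 1: Z 11, Y 8, W 12, X 9. Eliminate Y.
Round 2: Z 11, W 20, X 9. Eliminate X.
Round 3: Z 12, W 28. W has a majority.

W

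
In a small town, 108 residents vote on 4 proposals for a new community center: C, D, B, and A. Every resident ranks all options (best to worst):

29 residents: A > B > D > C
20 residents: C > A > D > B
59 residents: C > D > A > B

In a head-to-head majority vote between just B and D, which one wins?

Voters preferring B to D: 29; preferring D to B: 79.
D wins the head-to-head.

D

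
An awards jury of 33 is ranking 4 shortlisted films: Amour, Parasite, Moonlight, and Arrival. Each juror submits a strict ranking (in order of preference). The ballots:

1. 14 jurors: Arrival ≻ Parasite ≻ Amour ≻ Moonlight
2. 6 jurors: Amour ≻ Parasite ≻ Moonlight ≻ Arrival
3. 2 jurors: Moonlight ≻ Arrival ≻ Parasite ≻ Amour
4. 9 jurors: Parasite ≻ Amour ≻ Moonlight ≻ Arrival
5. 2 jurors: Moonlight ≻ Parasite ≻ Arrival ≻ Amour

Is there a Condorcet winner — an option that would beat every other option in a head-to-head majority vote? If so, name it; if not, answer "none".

Parasite

Parasite vs Amour: 27–6 for Parasite.
Parasite vs Moonlight: 29–4 for Parasite.
Parasite vs Arrival: 17–16 for Parasite.
Parasite beats every other option head-to-head.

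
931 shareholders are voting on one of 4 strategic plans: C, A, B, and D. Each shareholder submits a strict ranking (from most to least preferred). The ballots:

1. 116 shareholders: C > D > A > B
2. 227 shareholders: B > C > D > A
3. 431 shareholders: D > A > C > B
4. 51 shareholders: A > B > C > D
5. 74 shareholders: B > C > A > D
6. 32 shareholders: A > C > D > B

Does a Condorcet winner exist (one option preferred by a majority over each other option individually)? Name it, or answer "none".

none

Checking pairwise contests:
A beats C 514–417.
D beats A 774–157.
C beats B 579–352.
C beats D 500–431.
Every option loses at least one head-to-head, so there is no Condorcet winner.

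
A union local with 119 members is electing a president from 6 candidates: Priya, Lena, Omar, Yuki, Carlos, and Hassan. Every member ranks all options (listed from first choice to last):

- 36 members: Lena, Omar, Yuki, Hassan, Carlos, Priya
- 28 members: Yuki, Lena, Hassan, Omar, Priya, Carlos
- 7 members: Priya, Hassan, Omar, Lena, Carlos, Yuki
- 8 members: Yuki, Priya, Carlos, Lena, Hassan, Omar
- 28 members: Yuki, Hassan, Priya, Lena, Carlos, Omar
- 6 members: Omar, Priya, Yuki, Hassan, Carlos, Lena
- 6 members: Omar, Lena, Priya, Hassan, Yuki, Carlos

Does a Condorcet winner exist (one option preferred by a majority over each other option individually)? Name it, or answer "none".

Yuki

Yuki vs Priya: 100–19 for Yuki.
Yuki vs Lena: 70–49 for Yuki.
Yuki vs Omar: 64–55 for Yuki.
Yuki vs Carlos: 112–7 for Yuki.
Yuki vs Hassan: 106–13 for Yuki.
Yuki beats every other option head-to-head.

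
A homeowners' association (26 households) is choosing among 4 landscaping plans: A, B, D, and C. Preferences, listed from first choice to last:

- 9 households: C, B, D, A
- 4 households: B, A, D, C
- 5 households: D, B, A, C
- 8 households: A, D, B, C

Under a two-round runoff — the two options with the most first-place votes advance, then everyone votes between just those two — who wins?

Round 1 first-place votes: A 8, B 4, D 5, C 9.
C and A advance.
Runoff: C is preferred to A by 9 voters; A by 17.
A wins the runoff.

A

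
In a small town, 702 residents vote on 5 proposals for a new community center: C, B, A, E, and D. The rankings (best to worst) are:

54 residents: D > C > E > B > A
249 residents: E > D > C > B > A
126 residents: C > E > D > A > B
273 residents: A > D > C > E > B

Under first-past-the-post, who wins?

A

First-place votes: C 126, B 0, A 273, E 249, D 54.
A has the most first-place votes.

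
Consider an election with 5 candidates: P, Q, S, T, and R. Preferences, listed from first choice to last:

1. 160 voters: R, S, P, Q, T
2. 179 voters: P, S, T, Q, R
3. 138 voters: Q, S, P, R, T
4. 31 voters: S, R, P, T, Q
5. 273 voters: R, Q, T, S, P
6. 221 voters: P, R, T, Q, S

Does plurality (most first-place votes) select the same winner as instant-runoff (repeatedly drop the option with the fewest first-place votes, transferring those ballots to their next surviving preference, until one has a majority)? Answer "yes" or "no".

no

Plurality — first-place votes: P 400, Q 138, S 31, T 0, R 433. Winner: R.
Instant-runoff — R1 P 400, Q 138, S 31, T 0, R 433 (T out); R2 P 400, Q 138, S 31, R 433 (S out); R3 P 400, Q 138, R 464 (Q out); R4 P 538, R 464 (P winner). Winner: P.
The two methods disagree.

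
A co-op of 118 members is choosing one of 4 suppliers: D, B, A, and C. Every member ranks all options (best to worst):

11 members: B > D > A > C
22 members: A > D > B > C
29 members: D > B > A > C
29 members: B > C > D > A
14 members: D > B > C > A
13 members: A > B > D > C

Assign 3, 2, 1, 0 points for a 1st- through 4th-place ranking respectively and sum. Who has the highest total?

D: 11·2 + 22·2 + 29·3 + 29·1 + 14·3 + 13·1 = 237
B: 11·3 + 22·1 + 29·2 + 29·3 + 14·2 + 13·2 = 254
A: 11·1 + 22·3 + 29·1 + 29·0 + 14·0 + 13·3 = 145
C: 11·0 + 22·0 + 29·0 + 29·2 + 14·1 + 13·0 = 72
B has the highest Borda score (254).

B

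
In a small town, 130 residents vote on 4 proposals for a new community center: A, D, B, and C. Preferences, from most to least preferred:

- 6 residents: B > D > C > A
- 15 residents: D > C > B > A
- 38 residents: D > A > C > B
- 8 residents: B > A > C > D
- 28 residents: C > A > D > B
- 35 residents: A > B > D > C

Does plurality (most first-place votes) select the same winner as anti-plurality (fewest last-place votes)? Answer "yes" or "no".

yes

Plurality — first-place votes: A 35, D 53, B 14, C 28. Winner: D.
Anti-plurality — last-place votes: A 21, D 8, B 66, C 35. Winner: D.
The two methods agree.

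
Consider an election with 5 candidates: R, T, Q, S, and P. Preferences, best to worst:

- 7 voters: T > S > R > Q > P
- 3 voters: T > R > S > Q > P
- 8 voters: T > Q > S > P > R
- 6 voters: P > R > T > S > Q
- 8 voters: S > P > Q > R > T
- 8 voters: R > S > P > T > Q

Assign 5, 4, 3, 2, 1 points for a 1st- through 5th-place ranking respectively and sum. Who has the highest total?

S

R: 7·3 + 3·4 + 8·1 + 6·4 + 8·2 + 8·5 = 121
T: 7·5 + 3·5 + 8·5 + 6·3 + 8·1 + 8·2 = 132
Q: 7·2 + 3·2 + 8·4 + 6·1 + 8·3 + 8·1 = 90
S: 7·4 + 3·3 + 8·3 + 6·2 + 8·5 + 8·4 = 145
P: 7·1 + 3·1 + 8·2 + 6·5 + 8·4 + 8·3 = 112
S has the highest Borda score (145).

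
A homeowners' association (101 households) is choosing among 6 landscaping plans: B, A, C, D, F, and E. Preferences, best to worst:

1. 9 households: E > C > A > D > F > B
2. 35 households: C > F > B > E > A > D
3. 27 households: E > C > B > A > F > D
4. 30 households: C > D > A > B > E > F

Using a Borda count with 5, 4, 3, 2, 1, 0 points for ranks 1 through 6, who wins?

C

B: 9·0 + 35·3 + 27·3 + 30·2 = 246
A: 9·3 + 35·1 + 27·2 + 30·3 = 206
C: 9·4 + 35·5 + 27·4 + 30·5 = 469
D: 9·2 + 35·0 + 27·0 + 30·4 = 138
F: 9·1 + 35·4 + 27·1 + 30·0 = 176
E: 9·5 + 35·2 + 27·5 + 30·1 = 280
C has the highest Borda score (469).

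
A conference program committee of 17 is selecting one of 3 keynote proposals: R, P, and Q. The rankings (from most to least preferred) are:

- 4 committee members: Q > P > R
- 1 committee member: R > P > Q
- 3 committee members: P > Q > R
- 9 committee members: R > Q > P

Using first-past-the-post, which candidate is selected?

First-place votes: R 10, P 3, Q 4.
R has the most first-place votes.

R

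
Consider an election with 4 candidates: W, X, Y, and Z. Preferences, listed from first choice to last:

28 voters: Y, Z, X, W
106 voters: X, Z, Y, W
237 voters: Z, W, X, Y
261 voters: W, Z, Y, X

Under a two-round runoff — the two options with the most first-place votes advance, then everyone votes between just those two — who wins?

Round 1 first-place votes: W 261, X 106, Y 28, Z 237.
W and Z advance.
Runoff: W is preferred to Z by 261 voters; Z by 371.
Z wins the runoff.

Z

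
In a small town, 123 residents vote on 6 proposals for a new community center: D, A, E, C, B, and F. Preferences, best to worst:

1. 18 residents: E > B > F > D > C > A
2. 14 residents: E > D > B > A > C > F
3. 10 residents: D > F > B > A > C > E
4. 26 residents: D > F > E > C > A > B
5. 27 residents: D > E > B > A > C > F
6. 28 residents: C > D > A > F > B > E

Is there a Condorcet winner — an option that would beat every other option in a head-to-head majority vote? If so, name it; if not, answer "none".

D

D vs A: 123–0 for D.
D vs E: 91–32 for D.
D vs C: 95–28 for D.
D vs B: 105–18 for D.
D vs F: 105–18 for D.
D beats every other option head-to-head.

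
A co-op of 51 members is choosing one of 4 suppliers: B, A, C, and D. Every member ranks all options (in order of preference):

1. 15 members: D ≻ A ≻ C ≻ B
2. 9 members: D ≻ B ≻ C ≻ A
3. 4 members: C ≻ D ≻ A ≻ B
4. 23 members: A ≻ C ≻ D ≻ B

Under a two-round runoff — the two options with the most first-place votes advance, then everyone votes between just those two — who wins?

D

Round 1 first-place votes: B 0, A 23, C 4, D 24.
D and A advance.
Runoff: D is preferred to A by 28 voters; A by 23.
D wins the runoff.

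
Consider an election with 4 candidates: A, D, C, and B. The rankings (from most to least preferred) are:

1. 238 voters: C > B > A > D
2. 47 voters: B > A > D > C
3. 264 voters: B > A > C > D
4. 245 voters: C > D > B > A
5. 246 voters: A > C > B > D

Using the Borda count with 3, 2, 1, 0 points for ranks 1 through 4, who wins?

A: 238·1 + 47·2 + 264·2 + 245·0 + 246·3 = 1598
D: 238·0 + 47·1 + 264·0 + 245·2 + 246·0 = 537
C: 238·3 + 47·0 + 264·1 + 245·3 + 246·2 = 2205
B: 238·2 + 47·3 + 264·3 + 245·1 + 246·1 = 1900
C has the highest Borda score (2205).

C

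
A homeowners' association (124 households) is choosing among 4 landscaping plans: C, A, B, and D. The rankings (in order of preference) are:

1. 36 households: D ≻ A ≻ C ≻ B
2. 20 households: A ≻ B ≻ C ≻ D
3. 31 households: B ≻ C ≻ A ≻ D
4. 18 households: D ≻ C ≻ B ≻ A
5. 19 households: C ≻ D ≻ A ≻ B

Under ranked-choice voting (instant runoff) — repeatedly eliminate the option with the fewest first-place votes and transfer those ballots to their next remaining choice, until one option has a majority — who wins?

D

Round 1: C 19, A 20, B 31, D 54. Eliminate C.
Round 2: A 20, B 31, D 73. D has a majority.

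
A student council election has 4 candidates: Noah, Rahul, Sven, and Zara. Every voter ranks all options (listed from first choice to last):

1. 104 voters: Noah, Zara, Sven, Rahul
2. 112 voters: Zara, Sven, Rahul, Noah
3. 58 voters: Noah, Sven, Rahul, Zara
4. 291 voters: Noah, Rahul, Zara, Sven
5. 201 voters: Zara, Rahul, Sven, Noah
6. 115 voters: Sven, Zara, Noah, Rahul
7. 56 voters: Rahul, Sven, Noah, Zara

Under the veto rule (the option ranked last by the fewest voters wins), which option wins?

Zara

Last-place votes: Noah 313, Rahul 219, Sven 291, Zara 114.
Zara is ranked last by the fewest voters, so Zara wins.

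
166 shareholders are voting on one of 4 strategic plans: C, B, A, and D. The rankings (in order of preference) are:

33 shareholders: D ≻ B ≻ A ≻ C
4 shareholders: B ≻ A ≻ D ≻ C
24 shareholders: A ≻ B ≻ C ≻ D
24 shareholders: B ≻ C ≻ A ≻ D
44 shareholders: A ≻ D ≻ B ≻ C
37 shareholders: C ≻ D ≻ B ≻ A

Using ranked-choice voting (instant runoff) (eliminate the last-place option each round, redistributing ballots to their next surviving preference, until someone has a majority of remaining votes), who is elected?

A

Round 1: C 37, B 28, A 68, D 33. Eliminate B.
Round 2: C 61, A 72, D 33. Eliminate D.
Round 3: C 61, A 105. A has a majority.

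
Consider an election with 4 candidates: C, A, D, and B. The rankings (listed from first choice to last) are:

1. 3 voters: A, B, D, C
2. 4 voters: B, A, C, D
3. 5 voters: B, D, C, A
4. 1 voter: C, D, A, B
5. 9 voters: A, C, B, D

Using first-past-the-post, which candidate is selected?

First-place votes: C 1, A 12, D 0, B 9.
A has the most first-place votes.

A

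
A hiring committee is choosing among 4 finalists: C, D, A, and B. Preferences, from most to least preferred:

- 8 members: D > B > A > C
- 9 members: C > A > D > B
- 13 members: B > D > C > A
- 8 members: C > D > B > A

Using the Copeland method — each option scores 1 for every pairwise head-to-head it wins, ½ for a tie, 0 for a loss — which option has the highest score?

D

C: beats A; loses to D and B → score 1.
D: beats C, A, and B → score 3.
A: loses to C, D, and B → score 0.
B: beats C and A; loses to D → score 2.
D has the best pairwise record.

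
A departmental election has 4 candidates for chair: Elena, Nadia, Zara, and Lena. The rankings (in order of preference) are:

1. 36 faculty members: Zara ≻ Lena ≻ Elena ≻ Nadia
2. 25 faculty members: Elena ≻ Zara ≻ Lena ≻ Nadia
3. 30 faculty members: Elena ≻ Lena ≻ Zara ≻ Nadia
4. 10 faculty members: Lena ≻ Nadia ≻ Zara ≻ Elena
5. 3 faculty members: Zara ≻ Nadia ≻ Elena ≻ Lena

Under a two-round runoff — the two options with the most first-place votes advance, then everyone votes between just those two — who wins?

Elena

Round 1 first-place votes: Elena 55, Nadia 0, Zara 39, Lena 10.
Elena and Zara advance.
Runoff: Elena is preferred to Zara by 55 voters; Zara by 49.
Elena wins the runoff.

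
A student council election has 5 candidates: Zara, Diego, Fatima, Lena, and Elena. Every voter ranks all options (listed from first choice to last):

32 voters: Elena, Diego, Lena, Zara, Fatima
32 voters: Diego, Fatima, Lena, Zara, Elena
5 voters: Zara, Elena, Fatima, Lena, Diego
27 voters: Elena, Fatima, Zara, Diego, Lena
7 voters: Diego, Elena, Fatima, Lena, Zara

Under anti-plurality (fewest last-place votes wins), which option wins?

Diego

Last-place votes: Zara 7, Diego 5, Fatima 32, Lena 27, Elena 32.
Diego is ranked last by the fewest voters, so Diego wins.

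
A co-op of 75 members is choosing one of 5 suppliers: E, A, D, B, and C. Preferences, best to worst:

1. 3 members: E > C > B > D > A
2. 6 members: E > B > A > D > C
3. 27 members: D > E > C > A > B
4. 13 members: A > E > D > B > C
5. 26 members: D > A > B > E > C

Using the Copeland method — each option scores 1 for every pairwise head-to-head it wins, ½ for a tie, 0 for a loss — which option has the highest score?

E: beats B and C; loses to A and D → score 2.
A: beats E, B, and C; loses to D → score 3.
D: beats E, A, B, and C → score 4.
B: beats C; loses to E, A, and D → score 1.
C: loses to E, A, D, and B → score 0.
D has the best pairwise record.

D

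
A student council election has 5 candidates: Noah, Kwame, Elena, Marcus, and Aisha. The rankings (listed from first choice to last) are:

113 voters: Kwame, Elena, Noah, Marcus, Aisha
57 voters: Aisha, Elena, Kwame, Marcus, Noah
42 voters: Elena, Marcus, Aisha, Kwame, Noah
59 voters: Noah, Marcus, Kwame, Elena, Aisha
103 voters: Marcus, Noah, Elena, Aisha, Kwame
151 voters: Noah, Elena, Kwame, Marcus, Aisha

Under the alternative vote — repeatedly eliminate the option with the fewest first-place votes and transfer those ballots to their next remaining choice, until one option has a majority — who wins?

Round 1: Noah 210, Kwame 113, Elena 42, Marcus 103, Aisha 57. Eliminate Elena.
Round 2: Noah 210, Kwame 113, Marcus 145, Aisha 57. Eliminate Aisha.
Round 3: Noah 210, Kwame 170, Marcus 145. Eliminate Marcus.
Round 4: Noah 313, Kwame 212. Noah has a majority.

Noah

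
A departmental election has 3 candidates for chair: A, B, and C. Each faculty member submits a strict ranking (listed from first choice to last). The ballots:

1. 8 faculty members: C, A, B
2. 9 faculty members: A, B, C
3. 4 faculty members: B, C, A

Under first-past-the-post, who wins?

A

First-place votes: A 9, B 4, C 8.
A has the most first-place votes.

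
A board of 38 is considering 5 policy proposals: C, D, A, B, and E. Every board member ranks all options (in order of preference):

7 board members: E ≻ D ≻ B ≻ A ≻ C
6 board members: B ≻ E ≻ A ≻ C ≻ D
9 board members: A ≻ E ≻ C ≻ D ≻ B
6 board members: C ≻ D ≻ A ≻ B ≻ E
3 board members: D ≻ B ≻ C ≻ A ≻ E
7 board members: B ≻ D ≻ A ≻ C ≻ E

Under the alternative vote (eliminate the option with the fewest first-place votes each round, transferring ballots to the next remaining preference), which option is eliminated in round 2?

Round 1: C 6, D 3, A 9, B 13, E 7. Eliminate D.
Round 2: C 6, A 9, B 16, E 7. Eliminate C.

C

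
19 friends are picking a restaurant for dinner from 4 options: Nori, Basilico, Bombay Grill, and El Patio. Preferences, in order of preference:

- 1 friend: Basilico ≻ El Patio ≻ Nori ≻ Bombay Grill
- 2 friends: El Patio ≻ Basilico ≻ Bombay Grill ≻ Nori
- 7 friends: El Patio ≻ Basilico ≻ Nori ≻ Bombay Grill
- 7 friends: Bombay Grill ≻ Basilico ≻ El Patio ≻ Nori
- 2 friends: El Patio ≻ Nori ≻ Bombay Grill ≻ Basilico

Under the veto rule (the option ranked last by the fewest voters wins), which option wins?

El Patio

Last-place votes: Nori 9, Basilico 2, Bombay Grill 8, El Patio 0.
El Patio is ranked last by the fewest voters, so El Patio wins.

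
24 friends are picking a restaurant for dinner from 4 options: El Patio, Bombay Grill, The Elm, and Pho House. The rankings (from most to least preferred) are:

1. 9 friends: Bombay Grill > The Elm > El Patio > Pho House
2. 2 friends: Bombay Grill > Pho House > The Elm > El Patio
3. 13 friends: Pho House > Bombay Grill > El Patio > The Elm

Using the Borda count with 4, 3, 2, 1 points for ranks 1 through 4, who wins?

Bombay Grill

El Patio: 9·2 + 2·1 + 13·2 = 46
Bombay Grill: 9·4 + 2·4 + 13·3 = 83
The Elm: 9·3 + 2·2 + 13·1 = 44
Pho House: 9·1 + 2·3 + 13·4 = 67
Bombay Grill has the highest Borda score (83).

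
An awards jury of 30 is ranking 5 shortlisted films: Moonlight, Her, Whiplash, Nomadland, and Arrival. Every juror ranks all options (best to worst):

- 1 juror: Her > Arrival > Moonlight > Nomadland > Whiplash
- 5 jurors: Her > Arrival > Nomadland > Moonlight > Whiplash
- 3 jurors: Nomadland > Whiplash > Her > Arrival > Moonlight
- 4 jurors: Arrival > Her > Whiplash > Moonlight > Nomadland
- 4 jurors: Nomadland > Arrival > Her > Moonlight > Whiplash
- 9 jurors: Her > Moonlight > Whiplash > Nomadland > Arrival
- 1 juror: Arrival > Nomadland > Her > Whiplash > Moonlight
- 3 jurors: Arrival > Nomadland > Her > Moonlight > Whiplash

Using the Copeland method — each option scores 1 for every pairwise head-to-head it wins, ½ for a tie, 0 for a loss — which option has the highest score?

Moonlight: beats Whiplash; loses to Her, Nomadland, and Arrival → score 1.
Her: beats Moonlight, Whiplash, Nomadland, and Arrival → score 4.
Whiplash: loses to Moonlight, Her, Nomadland, and Arrival → score 0.
Nomadland: beats Moonlight, Whiplash, and Arrival; loses to Her → score 3.
Arrival: beats Moonlight and Whiplash; loses to Her and Nomadland → score 2.
Her has the best pairwise record.

Her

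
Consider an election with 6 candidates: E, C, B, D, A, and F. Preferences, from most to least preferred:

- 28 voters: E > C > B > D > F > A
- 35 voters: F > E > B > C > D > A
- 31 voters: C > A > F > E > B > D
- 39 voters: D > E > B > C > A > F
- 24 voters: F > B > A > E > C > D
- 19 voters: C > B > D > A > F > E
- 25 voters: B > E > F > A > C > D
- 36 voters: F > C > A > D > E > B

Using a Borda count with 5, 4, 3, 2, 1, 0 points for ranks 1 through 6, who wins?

C

E: 28·5 + 35·4 + 31·2 + 39·4 + 24·2 + 19·0 + 25·4 + 36·1 = 682
C: 28·4 + 35·2 + 31·5 + 39·2 + 24·1 + 19·5 + 25·1 + 36·4 = 703
B: 28·3 + 35·3 + 31·1 + 39·3 + 24·4 + 19·4 + 25·5 + 36·0 = 634
D: 28·2 + 35·1 + 31·0 + 39·5 + 24·0 + 19·3 + 25·0 + 36·2 = 415
A: 28·0 + 35·0 + 31·4 + 39·1 + 24·3 + 19·2 + 25·2 + 36·3 = 431
F: 28·1 + 35·5 + 31·3 + 39·0 + 24·5 + 19·1 + 25·3 + 36·5 = 690
C has the highest Borda score (703).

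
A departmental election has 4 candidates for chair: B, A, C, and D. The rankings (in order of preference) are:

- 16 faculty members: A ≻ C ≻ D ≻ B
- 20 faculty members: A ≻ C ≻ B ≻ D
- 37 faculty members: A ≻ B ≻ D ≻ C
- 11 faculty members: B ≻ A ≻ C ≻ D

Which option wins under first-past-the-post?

First-place votes: B 11, A 73, C 0, D 0.
A has the most first-place votes.

A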